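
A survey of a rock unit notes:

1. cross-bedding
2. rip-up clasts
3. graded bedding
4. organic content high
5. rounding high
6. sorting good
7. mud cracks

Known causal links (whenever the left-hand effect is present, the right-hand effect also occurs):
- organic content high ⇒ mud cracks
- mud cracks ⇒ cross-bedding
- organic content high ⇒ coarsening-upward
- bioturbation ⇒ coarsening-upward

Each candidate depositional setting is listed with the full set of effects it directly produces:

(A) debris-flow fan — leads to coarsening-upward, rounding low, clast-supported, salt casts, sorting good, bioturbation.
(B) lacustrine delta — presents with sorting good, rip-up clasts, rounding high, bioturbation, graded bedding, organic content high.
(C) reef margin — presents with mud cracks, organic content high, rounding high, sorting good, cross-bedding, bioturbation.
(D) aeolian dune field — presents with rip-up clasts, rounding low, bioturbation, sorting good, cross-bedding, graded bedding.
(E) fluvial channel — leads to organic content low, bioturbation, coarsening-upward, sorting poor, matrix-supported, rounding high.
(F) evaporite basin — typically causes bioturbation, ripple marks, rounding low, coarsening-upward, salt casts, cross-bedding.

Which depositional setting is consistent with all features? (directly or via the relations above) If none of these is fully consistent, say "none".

For each candidate, compare predicted effects to what was observed:
(A) debris-flow fan — cross-bedding miss; rip-up clasts miss; graded bedding miss; organic content high miss; rounding high miss; sorting good match; mud cracks miss
(B) lacustrine delta — cross-bedding match (through organic content high → mud cracks → cross-bedding); rip-up clasts match; graded bedding match; organic content high match; rounding high match; sorting good match; mud cracks match (through organic content high → mud cracks)
(C) reef margin — does not account for rip-up clasts, graded bedding
(D) aeolian dune field — fails on organic content high, rounding high, mud cracks (predicts rounding low, not rounding high)
(E) fluvial channel — cross-bedding miss; rip-up clasts miss; graded bedding miss; organic content high miss; rounding high match; sorting good miss; mud cracks miss
(F) evaporite basin — cross-bedding match; rip-up clasts miss; graded bedding miss; organic content high miss; rounding high miss; sorting good miss; mud cracks miss
Only (B) is consistent with every observation.

B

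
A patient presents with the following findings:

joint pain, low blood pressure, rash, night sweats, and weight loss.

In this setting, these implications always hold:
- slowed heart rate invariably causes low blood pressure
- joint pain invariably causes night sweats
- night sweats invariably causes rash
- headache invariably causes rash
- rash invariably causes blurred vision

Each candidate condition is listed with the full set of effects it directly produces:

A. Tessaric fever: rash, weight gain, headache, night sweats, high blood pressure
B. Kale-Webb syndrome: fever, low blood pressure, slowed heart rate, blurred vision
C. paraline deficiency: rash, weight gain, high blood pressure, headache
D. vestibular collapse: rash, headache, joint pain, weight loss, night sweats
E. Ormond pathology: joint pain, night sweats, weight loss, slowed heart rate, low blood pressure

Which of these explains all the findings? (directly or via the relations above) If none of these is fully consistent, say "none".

Testing each hypothesis:
(A) Tessaric fever — fails on joint pain, low blood pressure, weight loss (predicts high blood pressure, not low blood pressure; predicts weight gain, not weight loss)
(B) Kale-Webb syndrome — does not account for joint pain, rash, night sweats, weight loss
(C) paraline deficiency — joint pain NO; low blood pressure NO; rash yes; night sweats NO; weight loss NO
(D) vestibular collapse — joint pain yes; low blood pressure NO; rash yes; night sweats yes; weight loss yes
(E) Ormond pathology — accounts for every observation (rash via night sweats → rash)
(E) is the only candidate with no mismatches.

E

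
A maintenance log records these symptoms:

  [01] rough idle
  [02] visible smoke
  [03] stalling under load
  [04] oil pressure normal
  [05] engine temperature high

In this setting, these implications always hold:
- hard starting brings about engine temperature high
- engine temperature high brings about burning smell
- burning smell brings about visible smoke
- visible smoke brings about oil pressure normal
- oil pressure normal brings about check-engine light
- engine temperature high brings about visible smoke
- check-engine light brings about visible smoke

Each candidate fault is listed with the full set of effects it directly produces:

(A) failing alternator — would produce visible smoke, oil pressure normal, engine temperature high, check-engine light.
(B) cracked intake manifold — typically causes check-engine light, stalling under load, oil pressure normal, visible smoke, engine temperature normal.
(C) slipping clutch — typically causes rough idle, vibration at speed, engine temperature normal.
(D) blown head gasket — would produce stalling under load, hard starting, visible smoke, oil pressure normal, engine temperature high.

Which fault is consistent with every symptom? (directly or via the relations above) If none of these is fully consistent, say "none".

Per-candidate check:
(A) failing alternator — does not account for rough idle, stalling under load
(B) cracked intake manifold — rough idle NO; visible smoke yes; stalling under load yes; oil pressure normal yes; engine temperature high NO
(C) slipping clutch — fails on visible smoke, stalling under load, oil pressure normal, engine temperature high (predicts engine temperature normal, not engine temperature high)
(D) blown head gasket — rough idle NO; visible smoke yes; stalling under load yes; oil pressure normal yes; engine temperature high yes
No candidate is consistent with all observations.

none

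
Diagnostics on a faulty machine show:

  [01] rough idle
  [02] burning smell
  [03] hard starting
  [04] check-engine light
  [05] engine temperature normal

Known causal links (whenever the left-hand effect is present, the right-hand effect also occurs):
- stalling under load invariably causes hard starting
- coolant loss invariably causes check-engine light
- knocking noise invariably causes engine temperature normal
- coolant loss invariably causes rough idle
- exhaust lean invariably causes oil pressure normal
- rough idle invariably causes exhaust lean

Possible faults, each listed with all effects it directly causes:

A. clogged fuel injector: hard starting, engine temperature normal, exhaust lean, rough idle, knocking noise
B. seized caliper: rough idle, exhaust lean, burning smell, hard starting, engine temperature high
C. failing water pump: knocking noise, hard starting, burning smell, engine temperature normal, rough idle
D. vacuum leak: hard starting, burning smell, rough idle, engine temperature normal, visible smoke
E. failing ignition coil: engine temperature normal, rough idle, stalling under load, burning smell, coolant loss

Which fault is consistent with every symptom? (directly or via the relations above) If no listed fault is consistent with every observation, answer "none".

Testing each hypothesis:
(A) clogged fuel injector — does not account for burning smell, check-engine light
(B) seized caliper — rough idle ✓; burning smell ✓; hard starting ✓; check-engine light ✗; engine temperature normal ✗
(C) failing water pump — does not account for check-engine light
(D) vacuum leak — does not account for check-engine light
(E) failing ignition coil — rough idle ✓; burning smell ✓; hard starting ✓ (via stalling under load → hard starting); check-engine light ✓ (via coolant loss → check-engine light); engine temperature normal ✓
(E) is the only candidate with no mismatches.

E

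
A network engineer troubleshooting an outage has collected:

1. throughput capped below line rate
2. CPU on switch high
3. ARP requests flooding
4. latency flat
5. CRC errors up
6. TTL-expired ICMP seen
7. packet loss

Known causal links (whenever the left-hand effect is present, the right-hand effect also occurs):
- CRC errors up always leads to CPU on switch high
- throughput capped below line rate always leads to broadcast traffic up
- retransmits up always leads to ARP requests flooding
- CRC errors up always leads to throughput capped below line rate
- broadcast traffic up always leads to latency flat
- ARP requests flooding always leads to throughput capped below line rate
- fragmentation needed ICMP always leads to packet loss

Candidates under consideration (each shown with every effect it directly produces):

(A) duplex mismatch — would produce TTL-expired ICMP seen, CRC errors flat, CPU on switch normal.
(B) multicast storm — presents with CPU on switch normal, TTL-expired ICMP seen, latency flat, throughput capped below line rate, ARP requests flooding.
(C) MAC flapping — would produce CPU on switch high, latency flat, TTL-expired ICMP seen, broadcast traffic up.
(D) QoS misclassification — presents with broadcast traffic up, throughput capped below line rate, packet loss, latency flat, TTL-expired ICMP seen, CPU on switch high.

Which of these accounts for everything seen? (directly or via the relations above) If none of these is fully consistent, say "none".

none

For each candidate, compare predicted effects to what was observed:
(A) duplex mismatch — fails on throughput capped below line rate, CPU on switch high, ARP requests flooding, latency flat, CRC errors up, packet loss (predicts CPU on switch normal, not CPU on switch high; predicts CRC errors flat, not CRC errors up)
(B) multicast storm — throughput capped below line rate yes; CPU on switch high NO; ARP requests flooding yes; latency flat yes; CRC errors up NO; TTL-expired ICMP seen yes; packet loss NO
(C) MAC flapping — throughput capped below line rate NO; CPU on switch high yes; ARP requests flooding NO; latency flat yes; CRC errors up NO; TTL-expired ICMP seen yes; packet loss NO
(D) QoS misclassification — does not account for ARP requests flooding, CRC errors up
None of the listed candidates fits everything.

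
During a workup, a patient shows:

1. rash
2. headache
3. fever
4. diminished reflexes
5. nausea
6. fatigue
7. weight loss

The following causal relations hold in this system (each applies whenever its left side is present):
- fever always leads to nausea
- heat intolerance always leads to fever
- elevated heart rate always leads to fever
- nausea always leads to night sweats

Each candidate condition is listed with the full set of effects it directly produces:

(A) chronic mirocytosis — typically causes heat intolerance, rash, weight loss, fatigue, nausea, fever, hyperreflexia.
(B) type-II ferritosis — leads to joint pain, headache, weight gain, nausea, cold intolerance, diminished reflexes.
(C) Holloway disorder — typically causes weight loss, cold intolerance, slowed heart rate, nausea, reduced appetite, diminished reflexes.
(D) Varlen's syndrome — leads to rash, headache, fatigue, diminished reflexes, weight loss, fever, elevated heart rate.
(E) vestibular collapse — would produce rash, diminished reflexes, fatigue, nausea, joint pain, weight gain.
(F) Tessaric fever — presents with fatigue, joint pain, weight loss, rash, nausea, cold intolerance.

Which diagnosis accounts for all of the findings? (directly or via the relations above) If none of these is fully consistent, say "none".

D

Checking each candidate against the observations:
(A) chronic mirocytosis — rash ✓; headache ✗; fever ✓; diminished reflexes ✗; nausea ✓; fatigue ✓; weight loss ✓
(B) type-II ferritosis — fails on rash, fever, fatigue, weight loss (predicts weight gain, not weight loss)
(C) Holloway disorder — rash ✗; headache ✗; fever ✗; diminished reflexes ✓; nausea ✓; fatigue ✗; weight loss ✓
(D) Varlen's syndrome — rash ✓; headache ✓; fever ✓; diminished reflexes ✓; nausea ✓ (via fever → nausea); fatigue ✓; weight loss ✓
(E) vestibular collapse — fails on headache, fever, weight loss (predicts weight gain, not weight loss)
(F) Tessaric fever — does not account for headache, fever, diminished reflexes
(D) alone accounts for all the evidence.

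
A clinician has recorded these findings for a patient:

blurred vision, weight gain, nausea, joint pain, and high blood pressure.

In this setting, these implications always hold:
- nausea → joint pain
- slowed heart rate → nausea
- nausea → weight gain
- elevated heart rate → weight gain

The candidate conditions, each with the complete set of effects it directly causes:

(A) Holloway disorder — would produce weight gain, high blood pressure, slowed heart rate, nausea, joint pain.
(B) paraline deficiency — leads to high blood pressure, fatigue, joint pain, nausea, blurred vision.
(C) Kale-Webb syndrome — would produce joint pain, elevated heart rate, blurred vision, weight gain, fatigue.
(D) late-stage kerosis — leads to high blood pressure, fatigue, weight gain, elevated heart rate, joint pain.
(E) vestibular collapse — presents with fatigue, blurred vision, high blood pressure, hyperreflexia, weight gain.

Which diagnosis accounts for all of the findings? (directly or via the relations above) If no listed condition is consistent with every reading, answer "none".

For each candidate, compare predicted effects to what was observed:
(A) Holloway disorder — does not account for blurred vision
(B) paraline deficiency — blurred vision yes; weight gain yes (through nausea → weight gain); nausea yes; joint pain yes; high blood pressure yes
(C) Kale-Webb syndrome — blurred vision yes; weight gain yes; nausea NO; joint pain yes; high blood pressure NO
(D) late-stage kerosis — blurred vision NO; weight gain yes; nausea NO; joint pain yes; high blood pressure yes
(E) vestibular collapse — does not account for nausea, joint pain
(B) alone accounts for all the evidence.

B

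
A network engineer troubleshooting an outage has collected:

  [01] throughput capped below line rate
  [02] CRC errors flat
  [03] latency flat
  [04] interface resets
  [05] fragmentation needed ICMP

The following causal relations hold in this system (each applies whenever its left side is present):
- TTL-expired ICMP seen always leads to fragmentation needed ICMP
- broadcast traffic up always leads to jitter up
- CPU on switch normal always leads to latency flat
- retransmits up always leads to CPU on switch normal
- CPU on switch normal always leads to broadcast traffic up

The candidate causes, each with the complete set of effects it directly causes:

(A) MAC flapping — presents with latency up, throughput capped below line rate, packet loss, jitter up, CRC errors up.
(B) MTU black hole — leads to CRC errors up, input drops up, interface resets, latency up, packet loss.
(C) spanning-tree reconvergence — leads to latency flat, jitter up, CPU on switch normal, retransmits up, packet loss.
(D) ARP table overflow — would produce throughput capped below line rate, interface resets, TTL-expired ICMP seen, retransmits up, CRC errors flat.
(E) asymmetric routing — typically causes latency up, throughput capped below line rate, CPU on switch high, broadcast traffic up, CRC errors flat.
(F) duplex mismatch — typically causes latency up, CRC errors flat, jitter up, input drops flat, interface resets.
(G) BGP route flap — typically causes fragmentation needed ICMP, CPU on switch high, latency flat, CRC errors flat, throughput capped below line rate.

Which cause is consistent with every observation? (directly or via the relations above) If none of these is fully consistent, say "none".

D

Per-candidate check:
(A) MAC flapping — throughput capped below line rate +; CRC errors flat -; latency flat -; interface resets -; fragmentation needed ICMP -
(B) MTU black hole — throughput capped below line rate -; CRC errors flat -; latency flat -; interface resets +; fragmentation needed ICMP -
(C) spanning-tree reconvergence — does not account for throughput capped below line rate, CRC errors flat, interface resets, fragmentation needed ICMP
(D) ARP table overflow — throughput capped below line rate +; CRC errors flat +; latency flat + (via retransmits up → CPU on switch normal → latency flat); interface resets +; fragmentation needed ICMP + (via TTL-expired ICMP seen → fragmentation needed ICMP)
(E) asymmetric routing — throughput capped below line rate +; CRC errors flat +; latency flat -; interface resets -; fragmentation needed ICMP -
(F) duplex mismatch — fails on throughput capped below line rate, latency flat, fragmentation needed ICMP (predicts latency up, not latency flat)
(G) BGP route flap — does not account for interface resets
(D) is the only candidate with no mismatches.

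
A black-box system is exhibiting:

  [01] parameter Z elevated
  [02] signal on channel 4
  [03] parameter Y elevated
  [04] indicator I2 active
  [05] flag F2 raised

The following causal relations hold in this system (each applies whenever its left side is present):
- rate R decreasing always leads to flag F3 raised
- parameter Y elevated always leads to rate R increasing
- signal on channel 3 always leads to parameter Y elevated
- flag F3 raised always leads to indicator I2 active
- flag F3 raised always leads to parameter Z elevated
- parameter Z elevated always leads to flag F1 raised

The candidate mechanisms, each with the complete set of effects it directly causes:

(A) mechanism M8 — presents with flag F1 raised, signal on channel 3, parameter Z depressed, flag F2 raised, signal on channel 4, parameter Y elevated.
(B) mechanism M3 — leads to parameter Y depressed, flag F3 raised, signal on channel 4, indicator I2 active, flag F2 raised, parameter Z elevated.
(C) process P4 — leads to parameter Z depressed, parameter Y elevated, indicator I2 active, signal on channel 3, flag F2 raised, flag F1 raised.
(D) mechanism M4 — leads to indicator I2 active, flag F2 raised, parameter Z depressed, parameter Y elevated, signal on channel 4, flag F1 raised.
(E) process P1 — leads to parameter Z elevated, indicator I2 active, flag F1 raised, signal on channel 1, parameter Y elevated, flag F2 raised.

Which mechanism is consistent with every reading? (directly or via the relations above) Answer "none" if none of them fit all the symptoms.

For each candidate, compare predicted effects to what was observed:
(A) mechanism M8 — fails on parameter Z elevated, indicator I2 active (predicts parameter Z depressed, not parameter Z elevated)
(B) mechanism M3 — fails on parameter Y elevated (predicts parameter Y depressed, not parameter Y elevated)
(C) process P4 — parameter Z elevated ✗; signal on channel 4 ✗; parameter Y elevated ✓; indicator I2 active ✓; flag F2 raised ✓
(D) mechanism M4 — fails on parameter Z elevated (predicts parameter Z depressed, not parameter Z elevated)
(E) process P1 — parameter Z elevated ✓; signal on channel 4 ✗; parameter Y elevated ✓; indicator I2 active ✓; flag F2 raised ✓
Every candidate fails on at least one observation.

none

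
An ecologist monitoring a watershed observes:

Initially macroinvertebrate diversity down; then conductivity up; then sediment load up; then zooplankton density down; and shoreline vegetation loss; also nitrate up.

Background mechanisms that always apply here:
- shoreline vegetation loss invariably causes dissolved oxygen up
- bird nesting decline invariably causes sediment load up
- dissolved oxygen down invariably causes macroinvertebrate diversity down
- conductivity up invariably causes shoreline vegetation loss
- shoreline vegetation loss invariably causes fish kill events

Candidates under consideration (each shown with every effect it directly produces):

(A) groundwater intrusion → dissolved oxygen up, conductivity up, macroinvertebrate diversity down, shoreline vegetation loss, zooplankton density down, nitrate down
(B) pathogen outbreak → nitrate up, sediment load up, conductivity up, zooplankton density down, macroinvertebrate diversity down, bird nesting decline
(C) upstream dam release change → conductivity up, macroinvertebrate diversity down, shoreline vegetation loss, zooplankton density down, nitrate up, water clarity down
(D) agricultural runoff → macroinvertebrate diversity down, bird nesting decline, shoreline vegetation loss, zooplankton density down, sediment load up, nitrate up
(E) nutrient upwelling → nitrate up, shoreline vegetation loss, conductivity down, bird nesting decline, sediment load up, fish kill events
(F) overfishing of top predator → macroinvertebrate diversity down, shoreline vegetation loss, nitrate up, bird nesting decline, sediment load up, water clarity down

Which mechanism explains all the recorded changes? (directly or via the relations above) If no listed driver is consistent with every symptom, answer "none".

B

For each candidate, compare predicted effects to what was observed:
(A) groundwater intrusion — macroinvertebrate diversity down match; conductivity up match; sediment load up miss; zooplankton density down match; shoreline vegetation loss match; nitrate up miss
(B) pathogen outbreak — macroinvertebrate diversity down match; conductivity up match; sediment load up match; zooplankton density down match; shoreline vegetation loss match (by conductivity up → shoreline vegetation loss); nitrate up match
(C) upstream dam release change — does not account for sediment load up
(D) agricultural runoff — macroinvertebrate diversity down match; conductivity up miss; sediment load up match; zooplankton density down match; shoreline vegetation loss match; nitrate up match
(E) nutrient upwelling — macroinvertebrate diversity down miss; conductivity up miss; sediment load up match; zooplankton density down miss; shoreline vegetation loss match; nitrate up match
(F) overfishing of top predator — macroinvertebrate diversity down match; conductivity up miss; sediment load up match; zooplankton density down miss; shoreline vegetation loss match; nitrate up match
Only (B) is consistent with every observation.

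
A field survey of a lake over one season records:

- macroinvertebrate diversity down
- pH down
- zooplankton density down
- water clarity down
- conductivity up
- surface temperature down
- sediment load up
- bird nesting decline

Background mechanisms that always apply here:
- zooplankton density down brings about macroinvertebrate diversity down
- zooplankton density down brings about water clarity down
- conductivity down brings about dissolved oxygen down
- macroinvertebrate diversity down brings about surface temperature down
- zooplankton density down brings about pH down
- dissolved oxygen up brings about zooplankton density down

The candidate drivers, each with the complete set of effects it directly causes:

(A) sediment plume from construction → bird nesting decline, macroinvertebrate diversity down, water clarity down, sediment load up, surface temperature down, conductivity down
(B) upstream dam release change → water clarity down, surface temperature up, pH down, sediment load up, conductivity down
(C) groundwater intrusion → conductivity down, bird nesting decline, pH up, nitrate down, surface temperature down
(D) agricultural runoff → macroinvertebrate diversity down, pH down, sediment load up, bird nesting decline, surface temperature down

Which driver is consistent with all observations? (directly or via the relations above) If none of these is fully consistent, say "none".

Testing each hypothesis:
(A) sediment plume from construction — fails on pH down, zooplankton density down, conductivity up (predicts conductivity down, not conductivity up)
(B) upstream dam release change — macroinvertebrate diversity down -; pH down +; zooplankton density down -; water clarity down +; conductivity up -; surface temperature down -; sediment load up +; bird nesting decline -
(C) groundwater intrusion — fails on macroinvertebrate diversity down, pH down, zooplankton density down, water clarity down, conductivity up, sediment load up (predicts pH up, not pH down; predicts conductivity down, not conductivity up)
(D) agricultural runoff — does not account for zooplankton density down, water clarity down, conductivity up
No candidate is consistent with all observations.

none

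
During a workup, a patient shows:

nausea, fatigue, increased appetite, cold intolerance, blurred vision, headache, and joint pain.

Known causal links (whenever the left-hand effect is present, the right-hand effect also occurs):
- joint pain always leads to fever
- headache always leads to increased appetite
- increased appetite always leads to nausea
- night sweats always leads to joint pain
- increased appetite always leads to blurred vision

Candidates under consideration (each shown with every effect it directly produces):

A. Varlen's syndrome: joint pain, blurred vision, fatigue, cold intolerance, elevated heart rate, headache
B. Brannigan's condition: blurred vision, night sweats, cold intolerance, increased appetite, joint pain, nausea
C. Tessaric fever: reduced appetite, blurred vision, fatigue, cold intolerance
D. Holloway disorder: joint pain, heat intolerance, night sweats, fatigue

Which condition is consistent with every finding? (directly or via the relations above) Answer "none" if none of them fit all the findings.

A

Per-candidate check:
(A) Varlen's syndrome — nausea ✓ (through headache → increased appetite → nausea); fatigue ✓; increased appetite ✓ (through headache → increased appetite); cold intolerance ✓; blurred vision ✓; headache ✓; joint pain ✓
(B) Brannigan's condition — does not account for fatigue, headache
(C) Tessaric fever — fails on nausea, increased appetite, headache, joint pain (predicts reduced appetite, not increased appetite)
(D) Holloway disorder — fails on nausea, increased appetite, cold intolerance, blurred vision, headache (predicts heat intolerance, not cold intolerance)
(A) alone accounts for all the evidence.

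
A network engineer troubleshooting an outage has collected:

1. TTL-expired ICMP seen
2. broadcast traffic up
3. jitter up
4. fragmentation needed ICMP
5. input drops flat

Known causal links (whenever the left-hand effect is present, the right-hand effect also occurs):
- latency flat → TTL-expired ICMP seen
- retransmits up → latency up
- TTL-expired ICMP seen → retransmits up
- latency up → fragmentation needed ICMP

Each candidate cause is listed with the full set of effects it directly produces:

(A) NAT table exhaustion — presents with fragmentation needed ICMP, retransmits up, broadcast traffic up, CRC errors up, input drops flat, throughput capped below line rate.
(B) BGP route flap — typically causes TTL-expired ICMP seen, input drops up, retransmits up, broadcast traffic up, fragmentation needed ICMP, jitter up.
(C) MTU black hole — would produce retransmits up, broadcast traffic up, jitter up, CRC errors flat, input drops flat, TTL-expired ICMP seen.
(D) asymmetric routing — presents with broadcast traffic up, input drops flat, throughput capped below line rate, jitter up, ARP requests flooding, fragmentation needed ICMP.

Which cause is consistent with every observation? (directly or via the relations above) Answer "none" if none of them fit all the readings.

C

Testing each hypothesis:
(A) NAT table exhaustion — TTL-expired ICMP seen ✗; broadcast traffic up ✓; jitter up ✗; fragmentation needed ICMP ✓; input drops flat ✓
(B) BGP route flap — TTL-expired ICMP seen ✓; broadcast traffic up ✓; jitter up ✓; fragmentation needed ICMP ✓; input drops flat ✗
(C) MTU black hole — accounts for every observation (fragmentation needed ICMP through retransmits up → latency up → fragmentation needed ICMP)
(D) asymmetric routing — TTL-expired ICMP seen ✗; broadcast traffic up ✓; jitter up ✓; fragmentation needed ICMP ✓; input drops flat ✓
Only (C) is consistent with every observation.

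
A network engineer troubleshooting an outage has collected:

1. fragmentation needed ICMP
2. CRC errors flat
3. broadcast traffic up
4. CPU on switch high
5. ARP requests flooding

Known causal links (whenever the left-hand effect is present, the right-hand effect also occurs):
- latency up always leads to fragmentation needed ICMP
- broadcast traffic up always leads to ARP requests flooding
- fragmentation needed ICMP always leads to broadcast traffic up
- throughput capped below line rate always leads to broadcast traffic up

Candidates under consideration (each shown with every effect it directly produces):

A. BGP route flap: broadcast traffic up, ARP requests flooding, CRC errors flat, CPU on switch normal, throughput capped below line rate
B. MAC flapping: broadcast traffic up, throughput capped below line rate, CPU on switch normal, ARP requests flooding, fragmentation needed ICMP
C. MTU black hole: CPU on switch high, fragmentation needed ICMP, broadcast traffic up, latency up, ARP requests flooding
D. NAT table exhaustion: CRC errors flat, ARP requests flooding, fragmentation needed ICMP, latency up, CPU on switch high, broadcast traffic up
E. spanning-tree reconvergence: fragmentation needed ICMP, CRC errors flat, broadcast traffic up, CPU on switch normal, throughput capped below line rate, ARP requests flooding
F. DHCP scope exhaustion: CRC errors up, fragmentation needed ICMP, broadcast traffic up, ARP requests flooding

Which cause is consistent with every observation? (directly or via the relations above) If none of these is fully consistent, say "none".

D

Checking each candidate against the observations:
(A) BGP route flap — fragmentation needed ICMP ✗; CRC errors flat ✓; broadcast traffic up ✓; CPU on switch high ✗; ARP requests flooding ✓
(B) MAC flapping — fragmentation needed ICMP ✓; CRC errors flat ✗; broadcast traffic up ✓; CPU on switch high ✗; ARP requests flooding ✓
(C) MTU black hole — fragmentation needed ICMP ✓; CRC errors flat ✗; broadcast traffic up ✓; CPU on switch high ✓; ARP requests flooding ✓
(D) NAT table exhaustion — fragmentation needed ICMP ✓; CRC errors flat ✓; broadcast traffic up ✓; CPU on switch high ✓; ARP requests flooding ✓
(E) spanning-tree reconvergence — fragmentation needed ICMP ✓; CRC errors flat ✓; broadcast traffic up ✓; CPU on switch high ✗; ARP requests flooding ✓
(F) DHCP scope exhaustion — fragmentation needed ICMP ✓; CRC errors flat ✗; broadcast traffic up ✓; CPU on switch high ✗; ARP requests flooding ✓
(D) is the only candidate with no mismatches.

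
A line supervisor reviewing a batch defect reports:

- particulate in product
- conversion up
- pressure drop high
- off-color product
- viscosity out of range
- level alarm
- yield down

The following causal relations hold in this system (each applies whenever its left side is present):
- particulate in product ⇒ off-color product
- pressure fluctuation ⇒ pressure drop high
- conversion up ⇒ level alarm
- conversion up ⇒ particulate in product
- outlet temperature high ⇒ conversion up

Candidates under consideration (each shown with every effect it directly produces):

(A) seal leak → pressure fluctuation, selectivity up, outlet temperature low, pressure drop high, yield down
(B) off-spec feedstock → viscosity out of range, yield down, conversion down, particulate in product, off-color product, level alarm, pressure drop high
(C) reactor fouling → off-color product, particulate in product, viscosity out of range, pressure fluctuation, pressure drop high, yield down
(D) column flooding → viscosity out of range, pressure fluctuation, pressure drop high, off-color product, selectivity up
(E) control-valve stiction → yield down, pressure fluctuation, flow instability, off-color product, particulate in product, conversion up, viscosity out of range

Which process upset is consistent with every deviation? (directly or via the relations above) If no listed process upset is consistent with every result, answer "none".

Checking each candidate against the observations:
(A) seal leak — does not account for particulate in product, conversion up, off-color product, viscosity out of range, level alarm
(B) off-spec feedstock — particulate in product match; conversion up miss; pressure drop high match; off-color product match; viscosity out of range match; level alarm match; yield down match
(C) reactor fouling — does not account for conversion up, level alarm
(D) column flooding — particulate in product miss; conversion up miss; pressure drop high match; off-color product match; viscosity out of range match; level alarm miss; yield down miss
(E) control-valve stiction — accounts for every observation (pressure drop high through pressure fluctuation → pressure drop high)
(E) is the only candidate with no mismatches.

E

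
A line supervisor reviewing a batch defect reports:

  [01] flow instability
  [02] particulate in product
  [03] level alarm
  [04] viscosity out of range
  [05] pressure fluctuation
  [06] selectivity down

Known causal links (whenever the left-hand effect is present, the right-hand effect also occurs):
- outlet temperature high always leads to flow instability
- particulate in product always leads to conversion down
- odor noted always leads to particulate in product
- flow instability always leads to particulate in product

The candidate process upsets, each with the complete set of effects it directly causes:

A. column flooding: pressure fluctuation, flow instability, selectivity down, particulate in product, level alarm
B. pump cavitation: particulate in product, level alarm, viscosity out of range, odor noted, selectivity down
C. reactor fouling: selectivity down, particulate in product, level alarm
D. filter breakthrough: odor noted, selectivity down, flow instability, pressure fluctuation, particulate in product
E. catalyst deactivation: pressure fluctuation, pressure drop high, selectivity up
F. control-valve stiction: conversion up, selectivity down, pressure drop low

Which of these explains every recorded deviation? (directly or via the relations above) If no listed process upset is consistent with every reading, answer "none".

none

Testing each hypothesis:
(A) column flooding — does not account for viscosity out of range
(B) pump cavitation — flow instability ✗; particulate in product ✓; level alarm ✓; viscosity out of range ✓; pressure fluctuation ✗; selectivity down ✓
(C) reactor fouling — flow instability ✗; particulate in product ✓; level alarm ✓; viscosity out of range ✗; pressure fluctuation ✗; selectivity down ✓
(D) filter breakthrough — flow instability ✓; particulate in product ✓; level alarm ✗; viscosity out of range ✗; pressure fluctuation ✓; selectivity down ✓
(E) catalyst deactivation — flow instability ✗; particulate in product ✗; level alarm ✗; viscosity out of range ✗; pressure fluctuation ✓; selectivity down ✗
(F) control-valve stiction — flow instability ✗; particulate in product ✗; level alarm ✗; viscosity out of range ✗; pressure fluctuation ✗; selectivity down ✓
None of the listed candidates fits everything.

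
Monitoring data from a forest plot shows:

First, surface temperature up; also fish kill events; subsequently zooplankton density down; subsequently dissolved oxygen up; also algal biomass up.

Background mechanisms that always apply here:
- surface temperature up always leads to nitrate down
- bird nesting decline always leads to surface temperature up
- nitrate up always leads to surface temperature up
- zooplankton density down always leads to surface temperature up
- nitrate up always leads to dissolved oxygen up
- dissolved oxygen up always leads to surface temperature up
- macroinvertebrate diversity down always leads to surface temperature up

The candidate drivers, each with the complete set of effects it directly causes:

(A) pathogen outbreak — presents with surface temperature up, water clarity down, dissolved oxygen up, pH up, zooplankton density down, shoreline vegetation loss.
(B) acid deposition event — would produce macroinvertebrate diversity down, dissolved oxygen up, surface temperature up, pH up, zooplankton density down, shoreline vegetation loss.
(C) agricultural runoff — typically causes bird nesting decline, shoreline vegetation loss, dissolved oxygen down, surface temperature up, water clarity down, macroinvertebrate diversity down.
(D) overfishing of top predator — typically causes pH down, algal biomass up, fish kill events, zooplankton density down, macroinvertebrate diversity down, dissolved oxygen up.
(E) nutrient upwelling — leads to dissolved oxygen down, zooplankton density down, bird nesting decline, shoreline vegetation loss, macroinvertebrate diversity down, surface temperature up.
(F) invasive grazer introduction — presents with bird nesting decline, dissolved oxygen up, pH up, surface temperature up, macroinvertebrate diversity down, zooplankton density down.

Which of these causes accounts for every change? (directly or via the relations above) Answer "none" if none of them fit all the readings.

Per-candidate check:
(A) pathogen outbreak — surface temperature up yes; fish kill events NO; zooplankton density down yes; dissolved oxygen up yes; algal biomass up NO
(B) acid deposition event — does not account for fish kill events, algal biomass up
(C) agricultural runoff — surface temperature up yes; fish kill events NO; zooplankton density down NO; dissolved oxygen up NO; algal biomass up NO
(D) overfishing of top predator — surface temperature up yes (through macroinvertebrate diversity down → surface temperature up); fish kill events yes; zooplankton density down yes; dissolved oxygen up yes; algal biomass up yes
(E) nutrient upwelling — fails on fish kill events, dissolved oxygen up, algal biomass up (predicts dissolved oxygen down, not dissolved oxygen up)
(F) invasive grazer introduction — surface temperature up yes; fish kill events NO; zooplankton density down yes; dissolved oxygen up yes; algal biomass up NO
(D) alone accounts for all the evidence.

D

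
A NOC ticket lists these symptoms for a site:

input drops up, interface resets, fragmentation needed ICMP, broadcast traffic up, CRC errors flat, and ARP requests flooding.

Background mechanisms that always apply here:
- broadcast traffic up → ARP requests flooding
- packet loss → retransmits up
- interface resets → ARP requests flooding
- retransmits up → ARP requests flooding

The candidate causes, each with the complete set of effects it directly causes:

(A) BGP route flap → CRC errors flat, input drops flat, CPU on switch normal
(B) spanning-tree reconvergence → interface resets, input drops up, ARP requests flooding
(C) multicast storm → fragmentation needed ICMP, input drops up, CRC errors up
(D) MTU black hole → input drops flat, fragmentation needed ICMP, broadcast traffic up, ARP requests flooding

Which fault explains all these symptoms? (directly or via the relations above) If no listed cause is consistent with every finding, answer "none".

Testing each hypothesis:
(A) BGP route flap — input drops up -; interface resets -; fragmentation needed ICMP -; broadcast traffic up -; CRC errors flat +; ARP requests flooding -
(B) spanning-tree reconvergence — does not account for fragmentation needed ICMP, broadcast traffic up, CRC errors flat
(C) multicast storm — fails on interface resets, broadcast traffic up, CRC errors flat, ARP requests flooding (predicts CRC errors up, not CRC errors flat)
(D) MTU black hole — input drops up -; interface resets -; fragmentation needed ICMP +; broadcast traffic up +; CRC errors flat -; ARP requests flooding +
No candidate is consistent with all observations.

none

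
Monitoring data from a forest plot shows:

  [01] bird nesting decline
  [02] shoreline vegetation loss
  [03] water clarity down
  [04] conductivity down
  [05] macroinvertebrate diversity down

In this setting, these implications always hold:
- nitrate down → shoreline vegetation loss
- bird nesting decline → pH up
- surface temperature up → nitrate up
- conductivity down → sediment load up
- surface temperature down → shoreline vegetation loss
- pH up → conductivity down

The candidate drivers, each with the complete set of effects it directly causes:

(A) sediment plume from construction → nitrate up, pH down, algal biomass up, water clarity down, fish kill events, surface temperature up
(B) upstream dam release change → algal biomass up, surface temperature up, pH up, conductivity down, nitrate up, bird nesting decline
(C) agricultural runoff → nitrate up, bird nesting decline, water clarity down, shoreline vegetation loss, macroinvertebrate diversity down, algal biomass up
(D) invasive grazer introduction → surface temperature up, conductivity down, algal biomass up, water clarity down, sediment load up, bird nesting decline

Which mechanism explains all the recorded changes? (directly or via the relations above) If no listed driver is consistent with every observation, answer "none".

For each candidate, compare predicted effects to what was observed:
(A) sediment plume from construction — bird nesting decline ✗; shoreline vegetation loss ✗; water clarity down ✓; conductivity down ✗; macroinvertebrate diversity down ✗
(B) upstream dam release change — bird nesting decline ✓; shoreline vegetation loss ✗; water clarity down ✗; conductivity down ✓; macroinvertebrate diversity down ✗
(C) agricultural runoff — accounts for every observation (conductivity down through bird nesting decline → pH up → conductivity down)
(D) invasive grazer introduction — bird nesting decline ✓; shoreline vegetation loss ✗; water clarity down ✓; conductivity down ✓; macroinvertebrate diversity down ✗
Only (C) is consistent with every observation.

C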